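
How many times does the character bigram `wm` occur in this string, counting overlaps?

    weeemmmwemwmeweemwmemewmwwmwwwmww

5

Sliding a length-2 window over the 33 characters (32 positions):
  position 11–12: wm
  position 18–19: wm
  position 23–24: wm
  position 26–27: wm
  position 30–31: wm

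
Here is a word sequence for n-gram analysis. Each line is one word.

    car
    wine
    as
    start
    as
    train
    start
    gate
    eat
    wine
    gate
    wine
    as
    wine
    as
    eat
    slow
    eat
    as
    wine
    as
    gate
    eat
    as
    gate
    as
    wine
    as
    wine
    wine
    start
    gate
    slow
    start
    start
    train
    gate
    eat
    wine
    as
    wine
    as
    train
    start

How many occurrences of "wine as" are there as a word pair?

Scanning the 43 overlapping bigram windows for "wine as":
  position 2–3: wine as
  position 12–13: wine as
  position 14–15: wine as
  position 20–21: wine as
  position 27–28: wine as
  position 39–40: wine as
  position 41–42: wine as

7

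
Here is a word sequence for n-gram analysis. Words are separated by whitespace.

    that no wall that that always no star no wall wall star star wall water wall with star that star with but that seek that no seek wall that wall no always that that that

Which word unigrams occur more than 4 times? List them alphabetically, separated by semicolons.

no; star; that; wall

Unigram counts meeting the condition (more than 4 times):
  no: 5
  star: 5
  that: 10
  wall: 7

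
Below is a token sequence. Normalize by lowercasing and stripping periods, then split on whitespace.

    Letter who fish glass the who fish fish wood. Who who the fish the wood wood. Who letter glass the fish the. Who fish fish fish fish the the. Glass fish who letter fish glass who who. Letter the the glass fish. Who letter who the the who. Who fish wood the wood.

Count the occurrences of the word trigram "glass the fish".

1

Scanning the 51 overlapping trigram windows for "glass the fish":
  position 19–21: glass the fish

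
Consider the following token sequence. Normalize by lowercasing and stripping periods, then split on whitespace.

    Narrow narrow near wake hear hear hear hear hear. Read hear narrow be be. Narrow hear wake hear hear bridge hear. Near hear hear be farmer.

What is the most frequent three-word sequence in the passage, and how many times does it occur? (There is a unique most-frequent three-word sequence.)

Trigram frequencies (highest first):
  hear hear hear: 3
  wake hear hear: 2
  narrow narrow near: 1
  narrow near wake: 1
  near wake hear: 1
  hear hear read: 1
  … (15 more, each ≤ 1)

"hear hear hear", 3 times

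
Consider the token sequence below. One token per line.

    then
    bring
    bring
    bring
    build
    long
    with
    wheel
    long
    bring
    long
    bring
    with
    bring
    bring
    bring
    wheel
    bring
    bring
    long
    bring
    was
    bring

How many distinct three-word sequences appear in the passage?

23 tokens → 21 trigram windows in total.
Repeated trigrams (each contributes count−1 duplicates):
  bring bring bring: 2
  bring long bring: 2
2 duplicate windows → 21 − 2 = 19 distinct.

19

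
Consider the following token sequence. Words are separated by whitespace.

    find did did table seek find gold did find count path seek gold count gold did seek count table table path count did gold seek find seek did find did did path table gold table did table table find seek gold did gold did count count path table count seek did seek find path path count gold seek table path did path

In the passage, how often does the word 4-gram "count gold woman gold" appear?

Scanning the 59 overlapping 4-gram windows for "count gold woman gold":
  (none found)

0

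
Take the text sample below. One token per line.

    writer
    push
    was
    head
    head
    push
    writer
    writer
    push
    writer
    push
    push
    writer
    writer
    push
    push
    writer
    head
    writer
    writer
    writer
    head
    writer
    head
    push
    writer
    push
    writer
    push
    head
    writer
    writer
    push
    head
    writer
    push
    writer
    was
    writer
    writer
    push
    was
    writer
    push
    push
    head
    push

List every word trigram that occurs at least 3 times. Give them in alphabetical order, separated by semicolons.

push writer push; writer push push; writer push writer; writer writer push

Trigram counts meeting the condition (at least 3 times):
  push writer push: 3
  writer push push: 3
  writer push writer: 3
  writer writer push: 4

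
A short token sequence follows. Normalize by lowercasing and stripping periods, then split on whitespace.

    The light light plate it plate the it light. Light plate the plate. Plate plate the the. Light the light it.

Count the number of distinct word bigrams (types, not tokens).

21 tokens → 20 bigram windows in total.
Repeated bigrams (each contributes count−1 duplicates):
  plate the: 3
  the light: 3
  light light: 2
  light plate: 2
  plate plate: 2
7 duplicate windows → 20 − 7 = 13 distinct.

13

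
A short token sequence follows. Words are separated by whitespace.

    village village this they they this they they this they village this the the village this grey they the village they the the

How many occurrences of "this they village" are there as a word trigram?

Scanning the 21 overlapping trigram windows for "this they village":
  position 9–11: this they village

1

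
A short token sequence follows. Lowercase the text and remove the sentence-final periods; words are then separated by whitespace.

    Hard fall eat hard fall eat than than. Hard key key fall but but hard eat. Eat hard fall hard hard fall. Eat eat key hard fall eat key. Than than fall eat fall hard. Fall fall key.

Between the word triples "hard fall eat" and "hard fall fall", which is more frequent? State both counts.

"hard fall eat" (4 vs 1)

"hard fall eat": 4 occurrences
"hard fall fall": 1 occurrence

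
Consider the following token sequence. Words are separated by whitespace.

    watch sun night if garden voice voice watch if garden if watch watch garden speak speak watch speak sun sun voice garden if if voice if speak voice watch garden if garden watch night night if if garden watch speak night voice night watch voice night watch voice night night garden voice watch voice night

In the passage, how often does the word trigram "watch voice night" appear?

3

Scanning the 53 overlapping trigram windows for "watch voice night":
  position 44–46: watch voice night
  position 47–49: watch voice night
  position 53–55: watch voice night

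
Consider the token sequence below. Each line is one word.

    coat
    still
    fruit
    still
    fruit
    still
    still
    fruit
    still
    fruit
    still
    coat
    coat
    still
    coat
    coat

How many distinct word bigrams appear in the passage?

6

16 tokens → 15 bigram windows in total.
Repeated bigrams (each contributes count−1 duplicates):
  fruit still: 4
  still fruit: 4
  coat coat: 2
  coat still: 2
  still coat: 2
9 duplicate windows → 15 − 9 = 6 distinct.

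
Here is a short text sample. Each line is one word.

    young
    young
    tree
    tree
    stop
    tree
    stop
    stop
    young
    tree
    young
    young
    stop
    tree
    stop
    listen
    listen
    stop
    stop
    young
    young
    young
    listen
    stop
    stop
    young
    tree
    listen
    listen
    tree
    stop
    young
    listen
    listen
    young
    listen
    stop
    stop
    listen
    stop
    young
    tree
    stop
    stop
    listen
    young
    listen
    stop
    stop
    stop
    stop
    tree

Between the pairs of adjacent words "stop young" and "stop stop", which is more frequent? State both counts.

"stop stop" (8 vs 5)

"stop young": 5 occurrences
"stop stop": 8 occurrences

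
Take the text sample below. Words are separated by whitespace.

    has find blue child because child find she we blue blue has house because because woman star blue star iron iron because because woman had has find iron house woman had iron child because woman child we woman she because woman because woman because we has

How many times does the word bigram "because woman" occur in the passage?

Scanning the 45 overlapping bigram windows for "because woman":
  position 15–16: because woman
  position 23–24: because woman
  position 34–35: because woman
  position 40–41: because woman
  position 42–43: because woman

5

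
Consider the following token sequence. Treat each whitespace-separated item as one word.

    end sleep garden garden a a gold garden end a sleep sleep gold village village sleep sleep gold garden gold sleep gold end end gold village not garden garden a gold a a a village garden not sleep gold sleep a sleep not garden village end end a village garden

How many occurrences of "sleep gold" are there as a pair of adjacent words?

Scanning the 49 overlapping bigram windows for "sleep gold":
  position 12–13: sleep gold
  position 17–18: sleep gold
  position 21–22: sleep gold
  position 38–39: sleep gold

4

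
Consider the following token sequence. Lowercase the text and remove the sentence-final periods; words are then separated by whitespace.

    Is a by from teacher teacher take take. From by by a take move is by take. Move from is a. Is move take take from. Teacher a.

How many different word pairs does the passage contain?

22

28 tokens → 27 bigram windows in total.
Repeated bigrams (each contributes count−1 duplicates):
  from teacher: 2
  is a: 2
  take from: 2
  take move: 2
  take take: 2
5 duplicate windows → 27 − 5 = 22 distinct.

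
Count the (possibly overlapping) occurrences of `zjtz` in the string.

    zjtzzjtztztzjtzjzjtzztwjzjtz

5

Sliding a length-4 window over the 28 characters (25 positions):
  position 1–4: zjtz
  position 5–8: zjtz
  position 12–15: zjtz
  position 17–20: zjtz
  position 25–28: zjtz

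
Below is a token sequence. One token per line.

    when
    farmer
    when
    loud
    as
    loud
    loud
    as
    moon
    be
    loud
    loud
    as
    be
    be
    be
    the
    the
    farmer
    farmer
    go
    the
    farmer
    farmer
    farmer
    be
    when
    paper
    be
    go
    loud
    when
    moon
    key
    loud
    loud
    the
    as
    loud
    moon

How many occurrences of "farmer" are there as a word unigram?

6

Scanning the 40 tokens for "farmer":
  position 2: farmer
  position 19: farmer
  position 20: farmer
  position 23: farmer
  position 24: farmer
  position 25: farmer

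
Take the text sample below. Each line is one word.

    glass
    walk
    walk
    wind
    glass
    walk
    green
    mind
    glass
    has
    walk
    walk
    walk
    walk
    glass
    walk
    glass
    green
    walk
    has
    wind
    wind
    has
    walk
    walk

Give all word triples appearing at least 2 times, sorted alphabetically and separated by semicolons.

has walk walk; walk walk walk

Trigram counts meeting the condition (at least 2 times):
  has walk walk: 2
  walk walk walk: 2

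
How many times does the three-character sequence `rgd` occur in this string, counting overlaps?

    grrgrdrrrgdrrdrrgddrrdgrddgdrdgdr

Sliding a length-3 window over the 33 characters (31 positions):
  position 9–11: rgd
  position 16–18: rgd

2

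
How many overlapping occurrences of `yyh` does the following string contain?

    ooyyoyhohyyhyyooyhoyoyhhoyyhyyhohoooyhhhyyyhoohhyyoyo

4

Sliding a length-3 window over the 53 characters (51 positions):
  position 10–12: yyh
  position 26–28: yyh
  position 29–31: yyh
  position 42–44: yyh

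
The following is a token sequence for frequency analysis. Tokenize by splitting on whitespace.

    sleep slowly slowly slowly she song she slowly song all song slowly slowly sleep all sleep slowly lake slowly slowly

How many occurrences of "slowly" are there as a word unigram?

Scanning the 20 tokens for "slowly":
  position 2: slowly
  position 3: slowly
  position 4: slowly
  position 8: slowly
  position 12: slowly
  position 13: slowly
  position 17: slowly
  position 19: slowly
  position 20: slowly

9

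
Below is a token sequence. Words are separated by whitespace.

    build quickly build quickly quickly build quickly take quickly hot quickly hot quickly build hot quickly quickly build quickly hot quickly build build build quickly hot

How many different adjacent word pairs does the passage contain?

26 tokens → 25 bigram windows in total.
Repeated bigrams (each contributes count−1 duplicates):
  build quickly: 5
  quickly build: 5
  hot quickly: 4
  quickly hot: 4
  build build: 2
  quickly quickly: 2
16 duplicate windows → 25 − 16 = 9 distinct.

9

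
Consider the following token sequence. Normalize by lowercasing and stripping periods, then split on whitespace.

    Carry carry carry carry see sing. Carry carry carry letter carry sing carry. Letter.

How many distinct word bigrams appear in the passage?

14 tokens → 13 bigram windows in total.
Repeated bigrams (each contributes count−1 duplicates):
  carry carry: 5
  carry letter: 2
  sing carry: 2
6 duplicate windows → 13 − 6 = 7 distinct.

7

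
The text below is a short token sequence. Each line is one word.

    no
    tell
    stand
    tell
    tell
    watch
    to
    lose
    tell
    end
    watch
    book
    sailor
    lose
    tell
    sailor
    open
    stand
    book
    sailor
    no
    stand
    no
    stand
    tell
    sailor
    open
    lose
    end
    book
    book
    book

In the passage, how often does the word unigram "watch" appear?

Scanning the 32 tokens for "watch":
  position 6: watch
  position 11: watch

2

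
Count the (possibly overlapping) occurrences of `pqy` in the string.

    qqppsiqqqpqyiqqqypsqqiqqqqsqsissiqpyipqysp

Sliding a length-3 window over the 42 characters (40 positions):
  position 10–12: pqy
  position 38–40: pqy

2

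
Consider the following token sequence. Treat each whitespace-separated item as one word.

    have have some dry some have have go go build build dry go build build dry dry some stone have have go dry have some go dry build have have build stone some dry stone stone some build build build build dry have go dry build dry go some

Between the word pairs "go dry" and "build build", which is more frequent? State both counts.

"go dry": 3 occurrences
"build build": 5 occurrences

"build build" (5 vs 3)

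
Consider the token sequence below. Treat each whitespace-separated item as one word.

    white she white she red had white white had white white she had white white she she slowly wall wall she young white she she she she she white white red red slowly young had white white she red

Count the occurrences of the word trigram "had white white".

4

Scanning the 37 overlapping trigram windows for "had white white":
  position 6–8: had white white
  position 9–11: had white white
  position 13–15: had white white
  position 35–37: had white white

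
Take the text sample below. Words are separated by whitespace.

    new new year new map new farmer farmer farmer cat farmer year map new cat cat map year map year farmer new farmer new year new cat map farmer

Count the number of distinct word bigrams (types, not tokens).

18

29 tokens → 28 bigram windows in total.
Repeated bigrams (each contributes count−1 duplicates):
  cat map: 2
  farmer farmer: 2
  farmer new: 2
  map new: 2
  map year: 2
  new cat: 2
  new farmer: 2
  new year: 2
  … (2 more repeated)
10 duplicate windows → 28 − 10 = 18 distinct.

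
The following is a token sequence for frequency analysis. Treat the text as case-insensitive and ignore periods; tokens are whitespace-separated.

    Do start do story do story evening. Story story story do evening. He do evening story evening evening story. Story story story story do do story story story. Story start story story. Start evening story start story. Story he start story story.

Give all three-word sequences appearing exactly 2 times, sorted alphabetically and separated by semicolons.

Trigram counts meeting the condition (exactly 2 times):
  evening story story: 2
  story start story: 2
  story story do: 2
  story story start: 2

evening story story; story start story; story story do; story story start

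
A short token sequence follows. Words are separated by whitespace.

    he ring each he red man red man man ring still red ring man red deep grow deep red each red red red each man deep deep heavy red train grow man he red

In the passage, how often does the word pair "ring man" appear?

1

Scanning the 33 overlapping bigram windows for "ring man":
  position 13–14: ring man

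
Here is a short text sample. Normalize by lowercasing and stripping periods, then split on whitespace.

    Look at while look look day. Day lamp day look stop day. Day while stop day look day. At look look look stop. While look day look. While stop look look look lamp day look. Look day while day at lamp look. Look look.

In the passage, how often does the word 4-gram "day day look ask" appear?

0

Scanning the 41 overlapping 4-gram windows for "day day look ask":
  (none found)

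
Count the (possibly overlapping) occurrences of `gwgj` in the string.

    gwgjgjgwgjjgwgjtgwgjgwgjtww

5

Sliding a length-4 window over the 27 characters (24 positions):
  position 1–4: gwgj
  position 7–10: gwgj
  position 12–15: gwgj
  position 17–20: gwgj
  position 21–24: gwgj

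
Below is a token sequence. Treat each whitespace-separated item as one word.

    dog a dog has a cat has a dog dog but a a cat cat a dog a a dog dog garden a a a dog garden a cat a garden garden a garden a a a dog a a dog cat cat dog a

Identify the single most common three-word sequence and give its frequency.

"a a dog", 4 times

Trigram frequencies (highest first):
  a a dog: 4
  a dog dog: 2
  a dog a: 2
  dog a a: 2
  dog garden a: 2
  garden a a: 2
  … (28 more, each ≤ 2)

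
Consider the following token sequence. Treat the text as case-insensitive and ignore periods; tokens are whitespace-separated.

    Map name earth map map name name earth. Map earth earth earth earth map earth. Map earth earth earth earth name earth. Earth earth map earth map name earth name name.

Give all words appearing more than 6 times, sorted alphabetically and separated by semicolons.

Unigram counts meeting the condition (more than 6 times):
  earth: 16
  map: 8
  name: 7

earth; map; name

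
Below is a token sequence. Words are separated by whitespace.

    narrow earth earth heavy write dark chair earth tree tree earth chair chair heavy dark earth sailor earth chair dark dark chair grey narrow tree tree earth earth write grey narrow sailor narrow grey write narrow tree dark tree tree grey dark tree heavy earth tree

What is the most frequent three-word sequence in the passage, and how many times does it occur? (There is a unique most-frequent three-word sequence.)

Trigram frequencies (highest first):
  tree tree earth: 2
  narrow earth earth: 1
  earth earth heavy: 1
  earth heavy write: 1
  heavy write dark: 1
  write dark chair: 1
  … (37 more, each ≤ 1)

"tree tree earth", 2 times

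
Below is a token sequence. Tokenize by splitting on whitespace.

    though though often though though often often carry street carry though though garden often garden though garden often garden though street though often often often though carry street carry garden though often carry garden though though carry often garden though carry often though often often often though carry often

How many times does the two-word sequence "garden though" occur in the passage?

Scanning the 48 overlapping bigram windows for "garden though":
  position 15–16: garden though
  position 19–20: garden though
  position 30–31: garden though
  position 34–35: garden though
  position 39–40: garden though

5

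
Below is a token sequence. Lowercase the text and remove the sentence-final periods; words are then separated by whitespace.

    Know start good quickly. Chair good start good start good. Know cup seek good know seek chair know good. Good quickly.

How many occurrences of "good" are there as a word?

7

Scanning the 21 tokens for "good":
  position 3: good
  position 6: good
  position 8: good
  position 10: good
  position 14: good
  position 19: good
  position 20: good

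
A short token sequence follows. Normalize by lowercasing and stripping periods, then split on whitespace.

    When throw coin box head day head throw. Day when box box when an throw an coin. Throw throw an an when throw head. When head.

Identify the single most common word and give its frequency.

"throw", 6 times

Unigram frequencies (highest first):
  throw: 6
  when: 5
  head: 4
  an: 4
  box: 3
  coin: 2
  … (1 more, each ≤ 2)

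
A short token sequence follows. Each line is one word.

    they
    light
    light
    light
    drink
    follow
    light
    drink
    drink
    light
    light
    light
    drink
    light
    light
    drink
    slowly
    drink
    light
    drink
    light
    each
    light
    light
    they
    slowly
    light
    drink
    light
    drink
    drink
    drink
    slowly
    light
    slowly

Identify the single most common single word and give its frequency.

"light", 16 times

Unigram frequencies (highest first):
  light: 16
  drink: 11
  slowly: 4
  they: 2
  follow: 1
  each: 1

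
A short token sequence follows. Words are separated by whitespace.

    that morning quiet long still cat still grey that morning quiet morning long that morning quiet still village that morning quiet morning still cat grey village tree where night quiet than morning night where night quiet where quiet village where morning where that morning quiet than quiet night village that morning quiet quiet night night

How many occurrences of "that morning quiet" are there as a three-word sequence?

6

Scanning the 53 overlapping trigram windows for "that morning quiet":
  position 1–3: that morning quiet
  position 9–11: that morning quiet
  position 14–16: that morning quiet
  position 19–21: that morning quiet
  position 43–45: that morning quiet
  position 50–52: that morning quiet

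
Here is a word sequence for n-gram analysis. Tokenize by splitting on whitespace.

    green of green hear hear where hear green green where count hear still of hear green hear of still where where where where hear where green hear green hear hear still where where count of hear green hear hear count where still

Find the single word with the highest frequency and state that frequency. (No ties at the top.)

"hear", 13 times

Unigram frequencies (highest first):
  hear: 13
  where: 10
  green: 8
  of: 4
  still: 4
  count: 3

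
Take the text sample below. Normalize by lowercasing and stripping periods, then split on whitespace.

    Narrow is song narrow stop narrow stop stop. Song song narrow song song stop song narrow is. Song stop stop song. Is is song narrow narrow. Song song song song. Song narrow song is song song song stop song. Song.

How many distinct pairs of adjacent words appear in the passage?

13

40 tokens → 39 bigram windows in total.
Repeated bigrams (each contributes count−1 duplicates):
  song song: 9
  song narrow: 5
  is song: 4
  stop song: 4
  narrow song: 3
  song stop: 3
  narrow is: 2
  narrow stop: 2
  … (2 more repeated)
26 duplicate windows → 39 − 26 = 13 distinct.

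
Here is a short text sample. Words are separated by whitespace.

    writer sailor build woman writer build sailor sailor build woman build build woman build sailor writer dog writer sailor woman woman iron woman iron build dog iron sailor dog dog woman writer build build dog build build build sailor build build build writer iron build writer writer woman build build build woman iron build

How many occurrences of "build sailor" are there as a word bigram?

3

Scanning the 53 overlapping bigram windows for "build sailor":
  position 6–7: build sailor
  position 14–15: build sailor
  position 38–39: build sailor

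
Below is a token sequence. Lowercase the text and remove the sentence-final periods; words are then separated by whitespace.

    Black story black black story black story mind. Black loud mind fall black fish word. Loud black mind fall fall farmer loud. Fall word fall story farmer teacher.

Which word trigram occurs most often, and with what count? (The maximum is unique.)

Trigram frequencies (highest first):
  black story black: 2
  story black black: 1
  black black story: 1
  story black story: 1
  black story mind: 1
  story mind black: 1
  … (19 more, each ≤ 1)

"black story black", 2 times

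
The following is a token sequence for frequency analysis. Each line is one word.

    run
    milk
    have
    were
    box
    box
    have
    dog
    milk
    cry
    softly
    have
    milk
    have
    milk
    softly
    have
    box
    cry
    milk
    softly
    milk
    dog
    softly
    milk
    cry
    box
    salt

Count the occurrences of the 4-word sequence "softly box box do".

Scanning the 25 overlapping 4-gram windows for "softly box box do":
  (none found)

0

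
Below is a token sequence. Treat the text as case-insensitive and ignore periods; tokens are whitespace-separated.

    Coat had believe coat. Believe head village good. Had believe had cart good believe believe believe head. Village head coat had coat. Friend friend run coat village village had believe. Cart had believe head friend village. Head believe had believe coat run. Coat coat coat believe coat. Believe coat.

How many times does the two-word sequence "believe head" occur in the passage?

3

Scanning the 48 overlapping bigram windows for "believe head":
  position 5–6: believe head
  position 16–17: believe head
  position 33–34: believe head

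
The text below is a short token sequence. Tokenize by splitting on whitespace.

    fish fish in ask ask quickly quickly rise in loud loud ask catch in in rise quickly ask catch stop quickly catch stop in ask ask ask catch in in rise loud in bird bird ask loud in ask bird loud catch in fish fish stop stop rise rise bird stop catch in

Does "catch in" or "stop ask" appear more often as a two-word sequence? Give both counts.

"catch in" (4 vs 0)

"catch in": 4 occurrences
"stop ask": 0 occurrences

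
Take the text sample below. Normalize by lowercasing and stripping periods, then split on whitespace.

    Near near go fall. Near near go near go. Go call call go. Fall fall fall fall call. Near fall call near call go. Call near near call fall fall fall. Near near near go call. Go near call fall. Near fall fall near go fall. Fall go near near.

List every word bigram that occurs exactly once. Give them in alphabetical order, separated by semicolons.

Bigram counts meeting the condition (exactly once):
  call call: 1
  fall go: 1
  go go: 1

call call; fall go; go go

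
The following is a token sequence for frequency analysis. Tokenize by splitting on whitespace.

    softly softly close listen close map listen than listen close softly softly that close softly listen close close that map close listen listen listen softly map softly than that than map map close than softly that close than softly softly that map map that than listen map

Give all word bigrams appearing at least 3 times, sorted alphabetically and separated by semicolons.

listen close; softly softly; softly that

Bigram counts meeting the condition (at least 3 times):
  listen close: 3
  softly softly: 3
  softly that: 3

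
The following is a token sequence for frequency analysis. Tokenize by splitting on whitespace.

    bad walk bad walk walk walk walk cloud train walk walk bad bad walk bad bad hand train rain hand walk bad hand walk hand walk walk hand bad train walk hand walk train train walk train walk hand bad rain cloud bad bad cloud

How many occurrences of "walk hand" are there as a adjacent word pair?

Scanning the 44 overlapping bigram windows for "walk hand":
  position 24–25: walk hand
  position 27–28: walk hand
  position 31–32: walk hand
  position 38–39: walk hand

4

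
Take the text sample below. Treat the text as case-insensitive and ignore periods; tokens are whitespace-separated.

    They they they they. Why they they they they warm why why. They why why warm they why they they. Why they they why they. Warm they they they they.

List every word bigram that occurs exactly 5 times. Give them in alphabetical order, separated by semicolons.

they why; why they

Bigram counts meeting the condition (exactly 5 times):
  they why: 5
  why they: 5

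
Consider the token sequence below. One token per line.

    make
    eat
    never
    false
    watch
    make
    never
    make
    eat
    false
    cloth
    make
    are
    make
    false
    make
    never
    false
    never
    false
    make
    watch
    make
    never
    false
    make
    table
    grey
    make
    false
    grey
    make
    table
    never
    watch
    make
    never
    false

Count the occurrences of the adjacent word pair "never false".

Scanning the 37 overlapping bigram windows for "never false":
  position 3–4: never false
  position 17–18: never false
  position 19–20: never false
  position 24–25: never false
  position 37–38: never false

5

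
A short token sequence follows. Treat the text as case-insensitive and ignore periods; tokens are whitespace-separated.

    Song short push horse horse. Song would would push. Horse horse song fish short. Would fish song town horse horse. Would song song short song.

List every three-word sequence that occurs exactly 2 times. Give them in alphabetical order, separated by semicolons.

horse horse song; push horse horse

Trigram counts meeting the condition (exactly 2 times):
  horse horse song: 2
  push horse horse: 2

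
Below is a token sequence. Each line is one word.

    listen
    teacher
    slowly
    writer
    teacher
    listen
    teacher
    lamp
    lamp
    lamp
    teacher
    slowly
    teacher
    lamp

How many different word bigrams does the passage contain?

9

14 tokens → 13 bigram windows in total.
Repeated bigrams (each contributes count−1 duplicates):
  lamp lamp: 2
  listen teacher: 2
  teacher lamp: 2
  teacher slowly: 2
4 duplicate windows → 13 − 4 = 9 distinct.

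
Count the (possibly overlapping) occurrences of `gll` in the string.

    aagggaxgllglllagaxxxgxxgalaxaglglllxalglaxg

Sliding a length-3 window over the 43 characters (41 positions):
  position 8–10: gll
  position 11–13: gll
  position 32–34: gll

3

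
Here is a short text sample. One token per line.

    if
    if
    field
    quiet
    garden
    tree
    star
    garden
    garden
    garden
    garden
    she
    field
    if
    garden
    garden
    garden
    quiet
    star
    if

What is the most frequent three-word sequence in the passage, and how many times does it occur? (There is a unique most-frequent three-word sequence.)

Trigram frequencies (highest first):
  garden garden garden: 3
  if if field: 1
  if field quiet: 1
  field quiet garden: 1
  quiet garden tree: 1
  garden tree star: 1
  … (10 more, each ≤ 1)

"garden garden garden", 3 times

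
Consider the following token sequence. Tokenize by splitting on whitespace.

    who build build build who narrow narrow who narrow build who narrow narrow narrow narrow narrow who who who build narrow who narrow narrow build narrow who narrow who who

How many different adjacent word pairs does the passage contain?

30 tokens → 29 bigram windows in total.
Repeated bigrams (each contributes count−1 duplicates):
  narrow narrow: 6
  narrow who: 5
  who narrow: 5
  who who: 3
  build build: 2
  build narrow: 2
  build who: 2
  narrow build: 2
  … (1 more repeated)
20 duplicate windows → 29 − 20 = 9 distinct.

9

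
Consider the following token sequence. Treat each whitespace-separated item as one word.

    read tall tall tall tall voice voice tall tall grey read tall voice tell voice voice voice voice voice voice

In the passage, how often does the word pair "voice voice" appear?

6

Scanning the 19 overlapping bigram windows for "voice voice":
  position 6–7: voice voice
  position 15–16: voice voice
  position 16–17: voice voice
  position 17–18: voice voice
  position 18–19: voice voice
  position 19–20: voice voice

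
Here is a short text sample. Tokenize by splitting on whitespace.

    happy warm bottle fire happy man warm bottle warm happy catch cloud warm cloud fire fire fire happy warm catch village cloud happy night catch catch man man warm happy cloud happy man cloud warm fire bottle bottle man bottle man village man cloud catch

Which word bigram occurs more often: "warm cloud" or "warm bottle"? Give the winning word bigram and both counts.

"warm bottle" (2 vs 1)

"warm cloud": 1 occurrence
"warm bottle": 2 occurrences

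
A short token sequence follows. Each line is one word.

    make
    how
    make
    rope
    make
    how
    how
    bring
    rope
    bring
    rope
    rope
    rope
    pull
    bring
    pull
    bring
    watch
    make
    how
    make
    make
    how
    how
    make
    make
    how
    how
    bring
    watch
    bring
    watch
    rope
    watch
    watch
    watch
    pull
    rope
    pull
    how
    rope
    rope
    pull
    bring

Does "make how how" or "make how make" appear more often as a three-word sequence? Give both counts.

"make how how" (3 vs 2)

"make how how": 3 occurrences
"make how make": 2 occurrences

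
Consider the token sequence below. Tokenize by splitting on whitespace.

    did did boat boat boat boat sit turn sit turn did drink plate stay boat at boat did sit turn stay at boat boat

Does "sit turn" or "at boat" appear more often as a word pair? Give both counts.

"sit turn" (3 vs 2)

"sit turn": 3 occurrences
"at boat": 2 occurrences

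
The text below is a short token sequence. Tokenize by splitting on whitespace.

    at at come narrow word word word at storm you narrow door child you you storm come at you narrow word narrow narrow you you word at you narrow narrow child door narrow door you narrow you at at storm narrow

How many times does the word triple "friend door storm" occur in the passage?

0

Scanning the 39 overlapping trigram windows for "friend door storm":
  (none found)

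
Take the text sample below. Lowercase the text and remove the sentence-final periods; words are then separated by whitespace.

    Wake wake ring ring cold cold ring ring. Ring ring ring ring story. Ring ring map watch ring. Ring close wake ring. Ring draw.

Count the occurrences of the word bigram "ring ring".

Scanning the 23 overlapping bigram windows for "ring ring":
  position 3–4: ring ring
  position 7–8: ring ring
  position 8–9: ring ring
  position 9–10: ring ring
  position 10–11: ring ring
  position 11–12: ring ring
  position 14–15: ring ring
  position 18–19: ring ring
  position 22–23: ring ring

9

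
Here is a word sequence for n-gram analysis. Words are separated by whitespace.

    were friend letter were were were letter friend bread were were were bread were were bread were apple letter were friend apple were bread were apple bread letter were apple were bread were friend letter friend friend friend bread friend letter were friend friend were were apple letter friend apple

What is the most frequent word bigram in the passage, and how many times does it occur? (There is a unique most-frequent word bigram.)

"were were", 6 times

Bigram frequencies (highest first):
  were were: 6
  bread were: 5
  were friend: 4
  letter were: 4
  were bread: 4
  were apple: 4
  … (12 more, each ≤ 3)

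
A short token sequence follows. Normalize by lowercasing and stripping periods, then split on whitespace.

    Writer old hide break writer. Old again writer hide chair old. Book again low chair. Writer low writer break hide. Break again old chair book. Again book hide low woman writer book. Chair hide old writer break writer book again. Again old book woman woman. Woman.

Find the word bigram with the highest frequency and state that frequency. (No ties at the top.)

Bigram frequencies (highest first):
  book again: 3
  writer old: 2
  hide break: 2
  break writer: 2
  old book: 2
  writer break: 2
  … (29 more, each ≤ 2)

"book again", 3 times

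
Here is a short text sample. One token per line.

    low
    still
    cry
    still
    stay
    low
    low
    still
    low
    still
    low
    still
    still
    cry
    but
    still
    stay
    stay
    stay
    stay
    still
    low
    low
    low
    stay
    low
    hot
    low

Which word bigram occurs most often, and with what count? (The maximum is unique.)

"low still", 4 times

Bigram frequencies (highest first):
  low still: 4
  low low: 3
  still low: 3
  stay stay: 3
  still cry: 2
  still stay: 2
  … (9 more, each ≤ 2)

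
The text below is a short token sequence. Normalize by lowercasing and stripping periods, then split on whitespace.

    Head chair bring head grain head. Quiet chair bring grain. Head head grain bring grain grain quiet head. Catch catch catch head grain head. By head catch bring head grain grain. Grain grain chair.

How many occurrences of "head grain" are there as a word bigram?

4

Scanning the 33 overlapping bigram windows for "head grain":
  position 4–5: head grain
  position 12–13: head grain
  position 22–23: head grain
  position 29–30: head grain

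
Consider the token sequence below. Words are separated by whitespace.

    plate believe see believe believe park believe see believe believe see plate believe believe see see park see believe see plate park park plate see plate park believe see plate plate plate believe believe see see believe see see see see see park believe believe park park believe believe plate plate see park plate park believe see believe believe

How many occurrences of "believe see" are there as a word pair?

Scanning the 58 overlapping bigram windows for "believe see":
  position 2–3: believe see
  position 7–8: believe see
  position 10–11: believe see
  position 14–15: believe see
  position 19–20: believe see
  position 28–29: believe see
  position 34–35: believe see
  position 37–38: believe see
  position 56–57: believe see

9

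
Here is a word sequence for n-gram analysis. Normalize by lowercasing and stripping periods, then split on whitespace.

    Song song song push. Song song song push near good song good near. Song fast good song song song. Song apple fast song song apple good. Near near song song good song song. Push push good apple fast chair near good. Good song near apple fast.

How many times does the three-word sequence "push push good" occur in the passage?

Scanning the 44 overlapping trigram windows for "push push good":
  position 34–36: push push good

1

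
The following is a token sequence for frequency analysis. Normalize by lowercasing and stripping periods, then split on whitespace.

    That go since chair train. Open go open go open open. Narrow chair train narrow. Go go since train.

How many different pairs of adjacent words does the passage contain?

19 tokens → 18 bigram windows in total.
Repeated bigrams (each contributes count−1 duplicates):
  chair train: 2
  go open: 2
  go since: 2
  open go: 2
4 duplicate windows → 18 − 4 = 14 distinct.

14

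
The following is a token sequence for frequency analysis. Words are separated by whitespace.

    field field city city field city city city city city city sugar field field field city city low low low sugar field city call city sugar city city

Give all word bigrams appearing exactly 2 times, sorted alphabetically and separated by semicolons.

city sugar; low low; sugar field

Bigram counts meeting the condition (exactly 2 times):
  city sugar: 2
  low low: 2
  sugar field: 2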